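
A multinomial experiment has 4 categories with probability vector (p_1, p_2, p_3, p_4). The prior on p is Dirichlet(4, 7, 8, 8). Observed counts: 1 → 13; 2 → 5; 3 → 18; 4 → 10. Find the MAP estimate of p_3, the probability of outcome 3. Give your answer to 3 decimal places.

The posterior is Dirichlet(αᵢ + nᵢ) = Dirichlet(17, 12, 26, 18).
For a Dirichlet(a₁,…,a_K) with all aᵢ > 1, the mode has j-th component (aⱼ − 1)/(Σaᵢ − K).
Here Σaᵢ = 73 and K = 4, so p_3 = (26 − 1)/(73 − 4) = 25/69 ≈ 0.362.

MAP estimate: 0.362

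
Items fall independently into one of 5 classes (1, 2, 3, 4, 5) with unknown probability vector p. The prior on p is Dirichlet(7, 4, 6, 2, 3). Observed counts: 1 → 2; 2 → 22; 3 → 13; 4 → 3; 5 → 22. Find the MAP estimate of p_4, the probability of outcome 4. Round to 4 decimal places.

MAP estimate: 0.0506

The posterior is Dirichlet(αᵢ + nᵢ) = Dirichlet(9, 26, 19, 5, 25).
For a Dirichlet(a₁,…,a_K) with all aᵢ > 1, the mode has j-th component (aⱼ − 1)/(Σaᵢ − K).
Here Σaᵢ = 84 and K = 5, so p_4 = (5 − 1)/(84 − 5) = 4/79 ≈ 0.0506.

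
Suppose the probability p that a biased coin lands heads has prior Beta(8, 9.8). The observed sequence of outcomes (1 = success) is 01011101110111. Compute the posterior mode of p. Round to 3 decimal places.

Prior: Beta(8, 9.8).
Data: 10 successes in 14 trials (from the sequence). The binomial likelihood contributes p^10(1−p)^4, so the posterior is Beta(8+10, 9.8+4) = Beta(18, 13.8).
For Beta(a, b) with a, b > 1 the mode is (a−1)/(a+b−2) = 17/29.8 ≈ 0.570.

p̂_MAP = 0.570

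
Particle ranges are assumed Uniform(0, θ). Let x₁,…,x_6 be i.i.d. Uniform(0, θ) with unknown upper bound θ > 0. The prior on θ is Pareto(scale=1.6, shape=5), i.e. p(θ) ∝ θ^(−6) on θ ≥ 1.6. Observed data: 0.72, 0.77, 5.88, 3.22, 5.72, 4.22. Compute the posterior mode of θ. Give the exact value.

θ̂_MAP = 5.88

The Uniform(0, θ) likelihood is θ^(−n) for θ ≥ max(xᵢ), zero otherwise. Here max(xᵢ) = 5.88.
Posterior ∝ θ^(−6) · θ^(−6) = θ^(−12) on θ ≥ max(1.6, 5.88) = 5.88.
This density is strictly decreasing in θ, so the posterior mode lies at the lower boundary of the support.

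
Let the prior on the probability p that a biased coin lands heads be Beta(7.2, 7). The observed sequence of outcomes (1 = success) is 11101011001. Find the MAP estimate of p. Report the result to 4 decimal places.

Prior: Beta(7.2, 7).
Data: 7 successes in 11 trials (from the sequence). The binomial likelihood contributes p^7(1−p)^4, so the posterior is Beta(7.2+7, 7+4) = Beta(14.2, 11).
For Beta(a, b) with a, b > 1 the mode is (a−1)/(a+b−2) = 13.2/23.2 ≈ 0.5690.

p̂_MAP = 0.5690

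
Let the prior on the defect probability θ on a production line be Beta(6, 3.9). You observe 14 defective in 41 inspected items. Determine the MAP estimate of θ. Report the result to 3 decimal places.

θ̂_MAP = 0.389

Prior: Beta(6, 3.9).
Data: 14 successes in 41 trials. The binomial likelihood contributes θ^14(1−θ)^27, so the posterior is Beta(6+14, 3.9+27) = Beta(20, 30.9).
For Beta(a, b) with a, b > 1 the mode is (a−1)/(a+b−2) = 19/48.9 ≈ 0.389.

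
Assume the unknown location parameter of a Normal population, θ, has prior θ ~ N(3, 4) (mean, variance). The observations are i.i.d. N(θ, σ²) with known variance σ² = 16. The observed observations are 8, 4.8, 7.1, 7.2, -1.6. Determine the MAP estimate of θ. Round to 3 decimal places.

θ̂_MAP = 4.167

n = 5; x̄ = (8 + 4.8 + 7.1 + 7.2 + (-1.6))/5 = 25.5/5 = 5.1.
For a Normal prior and Normal likelihood with known variance, the posterior is Normal; its mode equals its mean, the precision-weighted average.
Prior precision 1/σ₀² = 1/4 = 0.25; data precision n/σ² = 5/16 = 0.3125.
θ̂ = (0.25·3 + 0.3125·5.1) / (0.25 + 0.3125) = 2.34375/0.5625 = 25/6 ≈ 4.167.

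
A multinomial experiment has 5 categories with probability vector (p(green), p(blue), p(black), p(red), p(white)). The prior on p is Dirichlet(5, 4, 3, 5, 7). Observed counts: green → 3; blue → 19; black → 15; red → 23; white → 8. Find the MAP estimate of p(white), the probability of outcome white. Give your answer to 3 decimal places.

MAP estimate of p(white) = 0.161

The posterior is Dirichlet(αᵢ + nᵢ) = Dirichlet(8, 23, 18, 28, 15).
For a Dirichlet(a₁,…,a_K) with all aᵢ > 1, the mode has j-th component (aⱼ − 1)/(Σaᵢ − K).
Here Σaᵢ = 92 and K = 5, so p(white) = (15 − 1)/(92 − 5) = 14/87 ≈ 0.161.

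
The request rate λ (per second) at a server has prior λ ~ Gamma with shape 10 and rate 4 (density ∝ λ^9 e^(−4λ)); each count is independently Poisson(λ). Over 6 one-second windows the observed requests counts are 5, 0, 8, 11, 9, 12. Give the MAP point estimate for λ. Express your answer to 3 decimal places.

Σxᵢ = 5+0+8+11+9+12 = 45, with n = 6.
Posterior ∝ λ^9e^(−4λ) · λ^45e^(−6λ) = λ^54e^(−10λ), i.e. Gamma(shape=55, rate=10).
The mode of a Gamma(a, b) with a ≥ 1 (shape–rate) is (a−1)/b = 54/10 ≈ 5.400.

λ̂_MAP = 5.400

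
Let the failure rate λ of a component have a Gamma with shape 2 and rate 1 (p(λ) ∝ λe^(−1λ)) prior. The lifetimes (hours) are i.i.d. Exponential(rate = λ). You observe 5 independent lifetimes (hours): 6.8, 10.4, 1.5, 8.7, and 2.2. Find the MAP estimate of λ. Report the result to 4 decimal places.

The Exponential(rate=λ) likelihood is ∝ λ^n e^(−λΣtᵢ). Here n = 5 and Σtᵢ = 6.8 + 10.4 + 1.5 + 8.7 + 2.2 = 29.6.
Posterior ∝ λe^(−1λ) · λ^5e^(−29.6λ) = λ^6e^(−30.6λ), i.e. Gamma(7, 30.6).
Mode = (a−1)/b = 6/30.6 ≈ 0.1961.

λ̂_MAP = 0.1961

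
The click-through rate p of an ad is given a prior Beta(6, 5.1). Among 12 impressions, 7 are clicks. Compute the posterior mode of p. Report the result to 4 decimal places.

Prior: Beta(6, 5.1).
Data: 7 successes in 12 trials. The binomial likelihood contributes p^7(1−p)^5, so the posterior is Beta(6+7, 5.1+5) = Beta(13, 10.1).
For Beta(a, b) with a, b > 1 the mode is (a−1)/(a+b−2) = 12/21.1 ≈ 0.5687.

p̂_MAP = 0.5687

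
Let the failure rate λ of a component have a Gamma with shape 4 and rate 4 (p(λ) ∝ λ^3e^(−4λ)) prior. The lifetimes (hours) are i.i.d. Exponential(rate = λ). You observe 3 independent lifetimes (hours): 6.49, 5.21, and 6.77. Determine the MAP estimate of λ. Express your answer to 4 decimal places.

λ̂_MAP = 0.2670

The Exponential(rate=λ) likelihood is ∝ λ^n e^(−λΣtᵢ). Here n = 3 and Σtᵢ = 6.49 + 5.21 + 6.77 = 18.47.
Posterior ∝ λ^3e^(−4λ) · λ^3e^(−18.47λ) = λ^6e^(−22.47λ), i.e. Gamma(7, 22.47).
Mode = (a−1)/b = 6/22.47 ≈ 0.2670.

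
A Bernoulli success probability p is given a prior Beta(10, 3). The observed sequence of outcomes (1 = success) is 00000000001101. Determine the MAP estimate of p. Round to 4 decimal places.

p̂_MAP = 0.4800

Prior: Beta(10, 3).
Data: 3 successes in 14 trials (from the sequence). The binomial likelihood contributes p^3(1−p)^11, so the posterior is Beta(10+3, 3+11) = Beta(13, 14).
For Beta(a, b) with a, b > 1 the mode is (a−1)/(a+b−2) = 12/25 ≈ 0.4800.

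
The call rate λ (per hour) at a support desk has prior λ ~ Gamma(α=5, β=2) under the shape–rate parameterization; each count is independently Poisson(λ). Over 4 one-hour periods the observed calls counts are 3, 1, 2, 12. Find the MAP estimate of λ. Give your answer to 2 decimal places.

Σxᵢ = 3+1+2+12 = 18, with n = 4.
Posterior ∝ λ^4e^(−2λ) · λ^18e^(−4λ) = λ^22e^(−6λ), i.e. Gamma(shape=23, rate=6).
The mode of a Gamma(a, b) with a ≥ 1 (shape–rate) is (a−1)/b = 22/6 ≈ 3.67.

λ̂_MAP = 3.67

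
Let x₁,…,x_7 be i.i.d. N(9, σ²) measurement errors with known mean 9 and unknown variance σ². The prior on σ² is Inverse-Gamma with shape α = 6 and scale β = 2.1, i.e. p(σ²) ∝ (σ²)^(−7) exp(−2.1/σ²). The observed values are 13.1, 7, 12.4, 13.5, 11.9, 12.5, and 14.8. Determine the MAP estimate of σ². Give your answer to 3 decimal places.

Sum of squared deviations about the known mean: SS = (13.1−9)² + (7−9)² + (12.4−9)² + (13.5−9)² + (11.9−9)² + (12.5−9)² + (14.8−9)² = 106.92.
The Normal likelihood contributes (σ²)^(−n/2) exp(−SS/(2σ²)), so the posterior is Inverse-Gamma(α + n/2, β + SS/2) = Inverse-Gamma(9.5, 55.56).
The mode of Inverse-Gamma(a, b) is b/(a+1) = 55.56/10.5 ≈ 5.291.

σ̂²_MAP = 5.291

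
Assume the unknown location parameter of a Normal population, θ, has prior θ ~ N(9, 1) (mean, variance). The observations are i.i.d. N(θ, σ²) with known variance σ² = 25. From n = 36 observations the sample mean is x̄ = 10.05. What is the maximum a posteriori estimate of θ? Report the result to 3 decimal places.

θ̂_MAP = 9.620

n = 36, x̄ = 10.05.
For a Normal prior and Normal likelihood with known variance, the posterior is Normal; its mode equals its mean, the precision-weighted average.
Prior precision 1/σ₀² = 1/1 = 1; data precision n/σ² = 36/25 = 1.44.
θ̂ = (1·9 + 1.44·10.05) / (1 + 1.44) = 23.472/2.44 = 2934/305 ≈ 9.620.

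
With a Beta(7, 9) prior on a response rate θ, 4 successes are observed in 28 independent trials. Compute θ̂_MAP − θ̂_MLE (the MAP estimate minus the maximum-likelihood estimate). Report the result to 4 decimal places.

Posterior is Beta(11, 33); MAP = (11−1)/(44−2) = 10/42 ≈ 0.23810.
MLE ignores the prior: θ̂_MLE = k/n = 4/28 ≈ 0.14286.
Difference = 10/42 − 4/28 = 2/21 ≈ 0.0952.

MAP − MLE = 0.0952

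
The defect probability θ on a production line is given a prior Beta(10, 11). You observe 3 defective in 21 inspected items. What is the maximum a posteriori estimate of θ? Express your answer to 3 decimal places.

Prior: Beta(10, 11).
Data: 3 successes in 21 trials. The binomial likelihood contributes θ^3(1−θ)^18, so the posterior is Beta(10+3, 11+18) = Beta(13, 29).
For Beta(a, b) with a, b > 1 the mode is (a−1)/(a+b−2) = 12/40 ≈ 0.300.

θ̂_MAP = 0.300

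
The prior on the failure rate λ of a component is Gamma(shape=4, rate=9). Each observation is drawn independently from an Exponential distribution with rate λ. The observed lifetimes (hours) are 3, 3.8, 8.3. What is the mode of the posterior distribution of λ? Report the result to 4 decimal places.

The Exponential(rate=λ) likelihood is ∝ λ^n e^(−λΣtᵢ). Here n = 3 and Σtᵢ = 3 + 3.8 + 8.3 = 15.1.
Posterior ∝ λ^3e^(−9λ) · λ^3e^(−15.1λ) = λ^6e^(−24.1λ), i.e. Gamma(7, 24.1).
Mode = (a−1)/b = 6/24.1 ≈ 0.2490.

λ̂_MAP = 0.2490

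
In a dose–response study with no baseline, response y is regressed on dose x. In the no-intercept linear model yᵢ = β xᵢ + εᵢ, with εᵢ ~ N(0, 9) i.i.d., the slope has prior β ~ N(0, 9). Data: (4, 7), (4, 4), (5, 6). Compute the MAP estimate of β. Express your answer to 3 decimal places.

β̂_MAP = 1.276

log p(β | y) = −Σ(yᵢ − βxᵢ)²/(2·9) − β²/(2·9) + const.
Setting the derivative to zero: Σxᵢ(yᵢ − βxᵢ)/9 − β/9 = 0, so β = Σxᵢyᵢ / (Σxᵢ² + σ²/τ²).
Σxᵢyᵢ = 4·7 + 4·4 + 5·6 = 74; Σxᵢ² = 57; σ²/τ² = 1.
β̂_MAP = 74 / (57 + 1) = 74/58 ≈ 1.276.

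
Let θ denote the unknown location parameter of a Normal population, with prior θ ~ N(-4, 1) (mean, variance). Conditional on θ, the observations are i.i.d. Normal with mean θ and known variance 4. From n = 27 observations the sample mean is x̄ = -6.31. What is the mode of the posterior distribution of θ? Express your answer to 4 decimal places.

θ̂_MAP = -6.0119

n = 27, x̄ = -6.31.
For a Normal prior and Normal likelihood with known variance, the posterior is Normal; its mode equals its mean, the precision-weighted average.
Prior precision 1/σ₀² = 1/1 = 1; data precision n/σ² = 27/4 = 6.75.
θ̂ = (1·(-4) + 6.75·(-6.31)) / (1 + 6.75) = (-46.5925)/7.75 = -18637/3100 ≈ -6.0119.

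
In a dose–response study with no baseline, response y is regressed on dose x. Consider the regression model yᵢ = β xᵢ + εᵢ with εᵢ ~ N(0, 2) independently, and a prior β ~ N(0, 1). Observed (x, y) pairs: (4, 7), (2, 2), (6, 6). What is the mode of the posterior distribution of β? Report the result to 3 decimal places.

log p(β | y) = −Σ(yᵢ − βxᵢ)²/(2·2) − β²/(2·1) + const.
Setting the derivative to zero: Σxᵢ(yᵢ − βxᵢ)/2 − β/1 = 0, so β = Σxᵢyᵢ / (Σxᵢ² + σ²/τ²).
Σxᵢyᵢ = 4·7 + 2·2 + 6·6 = 68; Σxᵢ² = 56; σ²/τ² = 2.
β̂_MAP = 68 / (56 + 2) = 68/58 ≈ 1.172.

β̂_MAP = 1.172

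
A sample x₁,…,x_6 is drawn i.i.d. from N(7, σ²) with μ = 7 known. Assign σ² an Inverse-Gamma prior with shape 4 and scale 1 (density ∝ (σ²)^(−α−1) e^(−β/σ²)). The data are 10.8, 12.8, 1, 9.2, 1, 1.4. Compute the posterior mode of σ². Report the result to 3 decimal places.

σ̂²_MAP = 9.893

Sum of squared deviations about the known mean: SS = (10.8−7)² + (12.8−7)² + (1−7)² + (9.2−7)² + (1−7)² + (1.4−7)² = 156.28.
The Normal likelihood contributes (σ²)^(−n/2) exp(−SS/(2σ²)), so the posterior is Inverse-Gamma(α + n/2, β + SS/2) = Inverse-Gamma(7, 79.14).
The mode of Inverse-Gamma(a, b) is b/(a+1) = 79.14/8 ≈ 9.893.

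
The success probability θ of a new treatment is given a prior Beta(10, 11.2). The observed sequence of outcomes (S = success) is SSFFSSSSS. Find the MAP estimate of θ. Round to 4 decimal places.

Prior: Beta(10, 11.2).
Data: 7 successes in 9 trials (from the sequence). The binomial likelihood contributes θ^7(1−θ)^2, so the posterior is Beta(10+7, 11.2+2) = Beta(17, 13.2).
For Beta(a, b) with a, b > 1 the mode is (a−1)/(a+b−2) = 16/28.2 ≈ 0.5674.

θ̂_MAP = 0.5674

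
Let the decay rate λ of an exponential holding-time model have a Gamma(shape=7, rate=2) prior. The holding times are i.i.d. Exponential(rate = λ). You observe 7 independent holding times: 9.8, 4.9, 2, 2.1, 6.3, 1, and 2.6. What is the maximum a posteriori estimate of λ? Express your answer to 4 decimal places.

λ̂_MAP = 0.4235

The Exponential(rate=λ) likelihood is ∝ λ^n e^(−λΣtᵢ). Here n = 7 and Σtᵢ = 9.8 + 4.9 + 2 + 2.1 + 6.3 + 1 + 2.6 = 28.7.
Posterior ∝ λ^6e^(−2λ) · λ^7e^(−28.7λ) = λ^13e^(−30.7λ), i.e. Gamma(14, 30.7).
Mode = (a−1)/b = 13/30.7 ≈ 0.4235.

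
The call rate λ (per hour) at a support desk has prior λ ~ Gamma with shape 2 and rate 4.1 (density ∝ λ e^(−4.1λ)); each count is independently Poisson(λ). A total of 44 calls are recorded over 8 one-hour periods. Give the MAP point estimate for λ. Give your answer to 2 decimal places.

Σxᵢ = 44, n = 8.
Posterior ∝ λe^(−4.1λ) · λ^44e^(−8λ) = λ^45e^(−12.1λ), i.e. Gamma(shape=46, rate=12.1).
The mode of a Gamma(a, b) with a ≥ 1 (shape–rate) is (a−1)/b = 45/12.1 ≈ 3.72.

λ̂_MAP = 3.72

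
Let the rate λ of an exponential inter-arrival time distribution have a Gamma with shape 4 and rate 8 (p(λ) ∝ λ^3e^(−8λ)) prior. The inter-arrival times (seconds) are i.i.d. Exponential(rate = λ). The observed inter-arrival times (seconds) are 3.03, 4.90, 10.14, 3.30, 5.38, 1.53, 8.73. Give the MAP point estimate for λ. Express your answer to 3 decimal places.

λ̂_MAP = 0.222

The Exponential(rate=λ) likelihood is ∝ λ^n e^(−λΣtᵢ). Here n = 7 and Σtᵢ = 3.03 + 4.90 + 10.14 + 3.30 + 5.38 + 1.53 + 8.73 = 37.01.
Posterior ∝ λ^3e^(−8λ) · λ^7e^(−37.01λ) = λ^10e^(−45.01λ), i.e. Gamma(11, 45.01).
Mode = (a−1)/b = 10/45.01 ≈ 0.222.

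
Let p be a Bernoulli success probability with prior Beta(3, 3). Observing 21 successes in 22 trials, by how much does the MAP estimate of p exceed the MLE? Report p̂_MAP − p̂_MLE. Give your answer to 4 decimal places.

Posterior is Beta(24, 4); MAP = (24−1)/(28−2) = 23/26 ≈ 0.88462.
MLE ignores the prior: p̂_MLE = k/n = 21/22 ≈ 0.95455.
Difference = 23/26 − 21/22 = -10/143 ≈ -0.0699.

MAP − MLE = -0.0699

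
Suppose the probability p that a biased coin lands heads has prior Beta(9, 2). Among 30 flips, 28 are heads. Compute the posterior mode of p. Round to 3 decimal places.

Prior: Beta(9, 2).
Data: 28 successes in 30 trials. The binomial likelihood contributes p^28(1−p)^2, so the posterior is Beta(9+28, 2+2) = Beta(37, 4).
For Beta(a, b) with a, b > 1 the mode is (a−1)/(a+b−2) = 36/39 ≈ 0.923.

p̂_MAP = 0.923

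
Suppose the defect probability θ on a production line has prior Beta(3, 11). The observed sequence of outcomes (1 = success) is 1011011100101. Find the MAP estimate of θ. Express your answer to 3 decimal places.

θ̂_MAP = 0.400

Prior: Beta(3, 11).
Data: 8 successes in 13 trials (from the sequence). The binomial likelihood contributes θ^8(1−θ)^5, so the posterior is Beta(3+8, 11+5) = Beta(11, 16).
For Beta(a, b) with a, b > 1 the mode is (a−1)/(a+b−2) = 10/25 ≈ 0.400.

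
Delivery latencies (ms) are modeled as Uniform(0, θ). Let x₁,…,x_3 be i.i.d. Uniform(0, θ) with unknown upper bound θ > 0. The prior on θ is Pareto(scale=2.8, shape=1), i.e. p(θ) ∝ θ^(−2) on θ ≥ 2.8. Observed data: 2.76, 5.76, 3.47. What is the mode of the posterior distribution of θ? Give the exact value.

The Uniform(0, θ) likelihood is θ^(−n) for θ ≥ max(xᵢ), zero otherwise. Here max(xᵢ) = 5.76.
Posterior ∝ θ^(−2) · θ^(−3) = θ^(−5) on θ ≥ max(2.8, 5.76) = 5.76.
This density is strictly decreasing in θ, so the posterior mode lies at the lower boundary of the support.

θ̂_MAP = 5.76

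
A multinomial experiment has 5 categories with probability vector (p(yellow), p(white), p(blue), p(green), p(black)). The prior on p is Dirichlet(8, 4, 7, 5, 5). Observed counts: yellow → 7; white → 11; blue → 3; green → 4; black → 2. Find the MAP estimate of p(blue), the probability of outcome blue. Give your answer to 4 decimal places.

The posterior is Dirichlet(αᵢ + nᵢ) = Dirichlet(15, 15, 10, 9, 7).
For a Dirichlet(a₁,…,a_K) with all aᵢ > 1, the mode has j-th component (aⱼ − 1)/(Σaᵢ − K).
Here Σaᵢ = 56 and K = 5, so p(blue) = (10 − 1)/(56 − 5) = 9/51 ≈ 0.1765.

MAP estimate of p(blue) = 0.1765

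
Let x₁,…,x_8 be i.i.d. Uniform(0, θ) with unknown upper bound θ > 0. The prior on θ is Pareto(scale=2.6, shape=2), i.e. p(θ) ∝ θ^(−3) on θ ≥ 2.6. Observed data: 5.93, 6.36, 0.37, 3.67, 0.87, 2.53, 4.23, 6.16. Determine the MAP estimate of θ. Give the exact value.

θ̂_MAP = 6.36

The Uniform(0, θ) likelihood is θ^(−n) for θ ≥ max(xᵢ), zero otherwise. Here max(xᵢ) = 6.36.
Posterior ∝ θ^(−3) · θ^(−8) = θ^(−11) on θ ≥ max(2.6, 6.36) = 6.36.
This density is strictly decreasing in θ, so the posterior mode lies at the lower boundary of the support.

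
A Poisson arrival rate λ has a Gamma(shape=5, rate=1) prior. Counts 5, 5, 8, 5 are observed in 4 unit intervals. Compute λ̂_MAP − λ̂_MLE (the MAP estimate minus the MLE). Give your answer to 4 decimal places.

Σxᵢ = 23. Posterior is Gamma(28, 5); MAP = (28−1)/5 = 27/5 ≈ 5.40000.
MLE = x̄ = 23/4 ≈ 5.75000.
Difference = 27/5 − 23/4 = -7/20 ≈ -0.3500.

MAP − MLE = -0.3500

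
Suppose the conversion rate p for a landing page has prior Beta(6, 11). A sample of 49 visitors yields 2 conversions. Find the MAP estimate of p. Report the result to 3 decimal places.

p̂_MAP = 0.109

Prior: Beta(6, 11).
Data: 2 successes in 49 trials. The binomial likelihood contributes p^2(1−p)^47, so the posterior is Beta(6+2, 11+47) = Beta(8, 58).
For Beta(a, b) with a, b > 1 the mode is (a−1)/(a+b−2) = 7/64 ≈ 0.109.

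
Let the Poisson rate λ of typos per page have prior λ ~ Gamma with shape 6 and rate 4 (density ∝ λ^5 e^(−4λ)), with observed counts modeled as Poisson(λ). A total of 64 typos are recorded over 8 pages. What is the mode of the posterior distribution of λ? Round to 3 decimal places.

Σxᵢ = 64, n = 8.
Posterior ∝ λ^5e^(−4λ) · λ^64e^(−8λ) = λ^69e^(−12λ), i.e. Gamma(shape=70, rate=12).
The mode of a Gamma(a, b) with a ≥ 1 (shape–rate) is (a−1)/b = 69/12 ≈ 5.750.

λ̂_MAP = 5.750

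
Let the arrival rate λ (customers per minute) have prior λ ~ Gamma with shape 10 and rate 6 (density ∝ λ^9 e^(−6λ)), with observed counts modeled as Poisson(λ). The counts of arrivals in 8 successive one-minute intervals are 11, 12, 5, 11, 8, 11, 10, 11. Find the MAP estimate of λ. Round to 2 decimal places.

Σxᵢ = 11+12+5+11+8+11+10+11 = 79, with n = 8.
Posterior ∝ λ^9e^(−6λ) · λ^79e^(−8λ) = λ^88e^(−14λ), i.e. Gamma(shape=89, rate=14).
The mode of a Gamma(a, b) with a ≥ 1 (shape–rate) is (a−1)/b = 88/14 ≈ 6.29.

λ̂_MAP = 6.29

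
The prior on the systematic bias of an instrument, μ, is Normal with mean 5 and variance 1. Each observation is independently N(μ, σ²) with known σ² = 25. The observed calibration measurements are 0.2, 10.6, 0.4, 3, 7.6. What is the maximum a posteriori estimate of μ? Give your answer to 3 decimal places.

μ̂_MAP = 4.893

n = 5; x̄ = (0.2 + 10.6 + 0.4 + 3 + 7.6)/5 = 21.8/5 = 4.36.
For a Normal prior and Normal likelihood with known variance, the posterior is Normal; its mode equals its mean, the precision-weighted average.
Prior precision 1/σ₀² = 1/1 = 1; data precision n/σ² = 5/25 = 0.2.
μ̂ = (1·5 + 0.2·4.36) / (1 + 0.2) = 5.872/1.2 = 367/75 ≈ 4.893.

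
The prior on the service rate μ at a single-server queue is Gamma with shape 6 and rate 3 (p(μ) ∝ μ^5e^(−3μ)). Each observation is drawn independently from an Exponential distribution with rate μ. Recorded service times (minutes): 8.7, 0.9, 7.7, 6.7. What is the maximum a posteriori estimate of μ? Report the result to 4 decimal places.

μ̂_MAP = 0.3333

The Exponential(rate=μ) likelihood is ∝ μ^n e^(−μΣtᵢ). Here n = 4 and Σtᵢ = 8.7 + 0.9 + 7.7 + 6.7 = 24.
Posterior ∝ μ^5e^(−3μ) · μ^4e^(−24μ) = μ^9e^(−27μ), i.e. Gamma(10, 27).
Mode = (a−1)/b = 9/27 ≈ 0.3333.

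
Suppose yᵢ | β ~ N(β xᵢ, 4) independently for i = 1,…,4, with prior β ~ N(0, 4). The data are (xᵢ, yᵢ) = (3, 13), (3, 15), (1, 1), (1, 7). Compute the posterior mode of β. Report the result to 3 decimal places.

β̂_MAP = 4.381

log p(β | y) = −Σ(yᵢ − βxᵢ)²/(2·4) − β²/(2·4) + const.
Setting the derivative to zero: Σxᵢ(yᵢ − βxᵢ)/4 − β/4 = 0, so β = Σxᵢyᵢ / (Σxᵢ² + σ²/τ²).
Σxᵢyᵢ = 3·13 + 3·15 + 1·1 + 1·7 = 92; Σxᵢ² = 20; σ²/τ² = 1.
β̂_MAP = 92 / (20 + 1) = 92/21 ≈ 4.381.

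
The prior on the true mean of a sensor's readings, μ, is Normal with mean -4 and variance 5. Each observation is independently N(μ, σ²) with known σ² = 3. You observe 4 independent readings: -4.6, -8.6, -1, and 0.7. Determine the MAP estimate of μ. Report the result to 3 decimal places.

n = 4; x̄ = ((-4.6) + (-8.6) + (-1) + 0.7)/4 = -13.5/4 = -3.375.
For a Normal prior and Normal likelihood with known variance, the posterior is Normal; its mode equals its mean, the precision-weighted average.
Prior precision 1/σ₀² = 1/5 = 0.2; data precision n/σ² = 4/3.
μ̂ = (0.2·(-4) + (4/3)·(-3.375)) / (0.2 + 4/3) = (-5.3)/(23/15) = -159/46 ≈ -3.457.

μ̂_MAP = -3.457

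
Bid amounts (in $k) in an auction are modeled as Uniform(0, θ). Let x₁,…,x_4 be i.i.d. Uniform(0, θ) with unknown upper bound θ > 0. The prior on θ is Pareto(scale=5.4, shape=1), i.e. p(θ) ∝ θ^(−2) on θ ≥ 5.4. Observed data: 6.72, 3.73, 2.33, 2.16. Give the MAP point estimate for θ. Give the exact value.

θ̂_MAP = 6.72

The Uniform(0, θ) likelihood is θ^(−n) for θ ≥ max(xᵢ), zero otherwise. Here max(xᵢ) = 6.72.
Posterior ∝ θ^(−2) · θ^(−4) = θ^(−6) on θ ≥ max(5.4, 6.72) = 6.72.
This density is strictly decreasing in θ, so the posterior mode lies at the lower boundary of the support.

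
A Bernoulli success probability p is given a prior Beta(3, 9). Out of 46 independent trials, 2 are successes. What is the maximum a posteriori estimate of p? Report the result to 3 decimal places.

Prior: Beta(3, 9).
Data: 2 successes in 46 trials. The binomial likelihood contributes p^2(1−p)^44, so the posterior is Beta(3+2, 9+44) = Beta(5, 53).
For Beta(a, b) with a, b > 1 the mode is (a−1)/(a+b−2) = 4/56 ≈ 0.071.

p̂_MAP = 0.071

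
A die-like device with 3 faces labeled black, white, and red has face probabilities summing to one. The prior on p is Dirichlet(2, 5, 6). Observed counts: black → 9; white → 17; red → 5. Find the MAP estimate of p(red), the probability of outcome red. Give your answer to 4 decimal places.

MAP estimate of p(red) = 0.2439

The posterior is Dirichlet(αᵢ + nᵢ) = Dirichlet(11, 22, 11).
For a Dirichlet(a₁,…,a_K) with all aᵢ > 1, the mode has j-th component (aⱼ − 1)/(Σaᵢ − K).
Here Σaᵢ = 44 and K = 3, so p(red) = (11 − 1)/(44 − 3) = 10/41 ≈ 0.2439.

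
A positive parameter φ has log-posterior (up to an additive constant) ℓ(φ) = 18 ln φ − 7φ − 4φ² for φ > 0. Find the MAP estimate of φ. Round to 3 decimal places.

ℓ'(φ) = 18/φ − 7 − 8φ. Setting this to zero and multiplying by φ: 8φ² + 7φ − 18 = 0.
φ = (−7 + √(7² + 4·8·18)) / (2·8) = (−7 + √625) / 16 = (−7 + 25)/16 = 9/8.
ℓ''(φ) = −18/φ² − 8 < 0, confirming a maximum.

φ̂_MAP = 1.125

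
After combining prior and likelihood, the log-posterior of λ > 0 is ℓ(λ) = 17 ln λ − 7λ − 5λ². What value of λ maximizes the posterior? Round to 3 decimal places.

ℓ'(λ) = 17/λ − 7 − 10λ. Setting this to zero and multiplying by λ: 10λ² + 7λ − 17 = 0.
λ = (−7 + √(7² + 4·10·17)) / (2·10) = (−7 + √729) / 20 = (−7 + 27)/20 = 1.
ℓ''(λ) = −17/λ² − 10 < 0, confirming a maximum.

λ̂_MAP = 1.000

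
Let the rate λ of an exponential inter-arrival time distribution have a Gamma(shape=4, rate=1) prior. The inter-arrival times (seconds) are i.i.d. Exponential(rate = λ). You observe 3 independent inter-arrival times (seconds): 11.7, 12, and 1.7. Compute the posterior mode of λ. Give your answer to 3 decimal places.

λ̂_MAP = 0.227

The Exponential(rate=λ) likelihood is ∝ λ^n e^(−λΣtᵢ). Here n = 3 and Σtᵢ = 11.7 + 12 + 1.7 = 25.4.
Posterior ∝ λ^3e^(−1λ) · λ^3e^(−25.4λ) = λ^6e^(−26.4λ), i.e. Gamma(7, 26.4).
Mode = (a−1)/b = 6/26.4 ≈ 0.227.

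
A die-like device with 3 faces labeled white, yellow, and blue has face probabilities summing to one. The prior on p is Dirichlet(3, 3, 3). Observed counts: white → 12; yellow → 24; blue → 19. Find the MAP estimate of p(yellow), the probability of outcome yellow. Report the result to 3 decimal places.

The posterior is Dirichlet(αᵢ + nᵢ) = Dirichlet(15, 27, 22).
For a Dirichlet(a₁,…,a_K) with all aᵢ > 1, the mode has j-th component (aⱼ − 1)/(Σaᵢ − K).
Here Σaᵢ = 64 and K = 3, so p(yellow) = (27 − 1)/(64 − 3) = 26/61 ≈ 0.426.

MAP estimate of p(yellow) = 0.426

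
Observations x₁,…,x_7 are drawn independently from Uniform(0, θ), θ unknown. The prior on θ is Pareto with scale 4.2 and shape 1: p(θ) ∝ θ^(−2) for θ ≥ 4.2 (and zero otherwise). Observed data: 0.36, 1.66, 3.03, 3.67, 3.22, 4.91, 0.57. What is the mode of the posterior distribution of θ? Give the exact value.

The Uniform(0, θ) likelihood is θ^(−n) for θ ≥ max(xᵢ), zero otherwise. Here max(xᵢ) = 4.91.
Posterior ∝ θ^(−2) · θ^(−7) = θ^(−9) on θ ≥ max(4.2, 4.91) = 4.91.
This density is strictly decreasing in θ, so the posterior mode lies at the lower boundary of the support.

θ̂_MAP = 4.91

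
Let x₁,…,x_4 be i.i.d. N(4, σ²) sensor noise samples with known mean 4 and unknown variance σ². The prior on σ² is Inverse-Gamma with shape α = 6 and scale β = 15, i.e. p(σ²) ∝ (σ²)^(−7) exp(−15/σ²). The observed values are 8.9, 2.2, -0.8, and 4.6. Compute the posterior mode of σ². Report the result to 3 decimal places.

σ̂²_MAP = 4.481

Sum of squared deviations about the known mean: SS = (8.9−4)² + (2.2−4)² + (-0.8−4)² + (4.6−4)² = 50.65.
The Normal likelihood contributes (σ²)^(−n/2) exp(−SS/(2σ²)), so the posterior is Inverse-Gamma(α + n/2, β + SS/2) = Inverse-Gamma(8, 40.325).
The mode of Inverse-Gamma(a, b) is b/(a+1) = 40.325/9 ≈ 4.481.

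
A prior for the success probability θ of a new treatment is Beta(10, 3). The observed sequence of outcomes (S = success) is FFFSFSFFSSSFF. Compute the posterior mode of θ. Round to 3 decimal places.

Prior: Beta(10, 3).
Data: 5 successes in 13 trials (from the sequence). The binomial likelihood contributes θ^5(1−θ)^8, so the posterior is Beta(10+5, 3+8) = Beta(15, 11).
For Beta(a, b) with a, b > 1 the mode is (a−1)/(a+b−2) = 14/24 ≈ 0.583.

θ̂_MAP = 0.583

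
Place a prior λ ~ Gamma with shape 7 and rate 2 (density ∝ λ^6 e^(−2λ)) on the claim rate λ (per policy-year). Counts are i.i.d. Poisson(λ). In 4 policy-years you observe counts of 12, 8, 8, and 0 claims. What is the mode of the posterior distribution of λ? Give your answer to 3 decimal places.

Σxᵢ = 12+8+8+0 = 28, with n = 4.
Posterior ∝ λ^6e^(−2λ) · λ^28e^(−4λ) = λ^34e^(−6λ), i.e. Gamma(shape=35, rate=6).
The mode of a Gamma(a, b) with a ≥ 1 (shape–rate) is (a−1)/b = 34/6 ≈ 5.667.

λ̂_MAP = 5.667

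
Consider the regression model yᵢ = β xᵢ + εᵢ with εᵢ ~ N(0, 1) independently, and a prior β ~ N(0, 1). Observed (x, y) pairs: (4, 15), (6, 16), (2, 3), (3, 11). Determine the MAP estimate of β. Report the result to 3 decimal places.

β̂_MAP = 2.955

log p(β | y) = −Σ(yᵢ − βxᵢ)²/(2·1) − β²/(2·1) + const.
Setting the derivative to zero: Σxᵢ(yᵢ − βxᵢ)/1 − β/1 = 0, so β = Σxᵢyᵢ / (Σxᵢ² + σ²/τ²).
Σxᵢyᵢ = 4·15 + 6·16 + 2·3 + 3·11 = 195; Σxᵢ² = 65; σ²/τ² = 1.
β̂_MAP = 195 / (65 + 1) = 195/66 ≈ 2.955.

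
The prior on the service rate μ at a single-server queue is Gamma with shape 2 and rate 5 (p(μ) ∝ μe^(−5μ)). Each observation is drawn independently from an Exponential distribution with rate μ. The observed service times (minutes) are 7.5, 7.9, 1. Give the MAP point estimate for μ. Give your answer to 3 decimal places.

The Exponential(rate=μ) likelihood is ∝ μ^n e^(−μΣtᵢ). Here n = 3 and Σtᵢ = 7.5 + 7.9 + 1 = 16.4.
Posterior ∝ μe^(−5μ) · μ^3e^(−16.4μ) = μ^4e^(−21.4μ), i.e. Gamma(5, 21.4).
Mode = (a−1)/b = 4/21.4 ≈ 0.187.

μ̂_MAP = 0.187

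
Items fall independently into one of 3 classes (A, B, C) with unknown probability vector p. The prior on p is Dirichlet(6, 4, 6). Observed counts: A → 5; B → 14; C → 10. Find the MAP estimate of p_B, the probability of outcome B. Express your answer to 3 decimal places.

The posterior is Dirichlet(αᵢ + nᵢ) = Dirichlet(11, 18, 16).
For a Dirichlet(a₁,…,a_K) with all aᵢ > 1, the mode has j-th component (aⱼ − 1)/(Σaᵢ − K).
Here Σaᵢ = 45 and K = 3, so p_B = (18 − 1)/(45 − 3) = 17/42 ≈ 0.405.

MAP estimate of p_B = 0.405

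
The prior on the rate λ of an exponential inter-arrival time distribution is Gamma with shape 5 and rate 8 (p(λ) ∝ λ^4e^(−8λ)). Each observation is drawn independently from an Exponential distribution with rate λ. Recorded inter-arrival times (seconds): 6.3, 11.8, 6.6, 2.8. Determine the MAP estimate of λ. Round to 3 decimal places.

The Exponential(rate=λ) likelihood is ∝ λ^n e^(−λΣtᵢ). Here n = 4 and Σtᵢ = 6.3 + 11.8 + 6.6 + 2.8 = 27.5.
Posterior ∝ λ^4e^(−8λ) · λ^4e^(−27.5λ) = λ^8e^(−35.5λ), i.e. Gamma(9, 35.5).
Mode = (a−1)/b = 8/35.5 ≈ 0.225.

λ̂_MAP = 0.225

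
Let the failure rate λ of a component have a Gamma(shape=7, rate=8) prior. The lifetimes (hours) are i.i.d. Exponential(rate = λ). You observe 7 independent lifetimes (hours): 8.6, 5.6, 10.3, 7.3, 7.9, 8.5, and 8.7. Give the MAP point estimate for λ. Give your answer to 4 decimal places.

λ̂_MAP = 0.2003

The Exponential(rate=λ) likelihood is ∝ λ^n e^(−λΣtᵢ). Here n = 7 and Σtᵢ = 8.6 + 5.6 + 10.3 + 7.3 + 7.9 + 8.5 + 8.7 = 56.9.
Posterior ∝ λ^6e^(−8λ) · λ^7e^(−56.9λ) = λ^13e^(−64.9λ), i.e. Gamma(14, 64.9).
Mode = (a−1)/b = 13/64.9 ≈ 0.2003.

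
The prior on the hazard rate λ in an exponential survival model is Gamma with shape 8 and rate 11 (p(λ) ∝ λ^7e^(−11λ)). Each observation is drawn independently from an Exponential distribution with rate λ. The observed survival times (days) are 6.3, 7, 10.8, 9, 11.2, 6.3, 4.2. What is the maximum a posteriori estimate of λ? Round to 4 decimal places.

λ̂_MAP = 0.2128

The Exponential(rate=λ) likelihood is ∝ λ^n e^(−λΣtᵢ). Here n = 7 and Σtᵢ = 6.3 + 7 + 10.8 + 9 + 11.2 + 6.3 + 4.2 = 54.8.
Posterior ∝ λ^7e^(−11λ) · λ^7e^(−54.8λ) = λ^14e^(−65.8λ), i.e. Gamma(15, 65.8).
Mode = (a−1)/b = 14/65.8 ≈ 0.2128.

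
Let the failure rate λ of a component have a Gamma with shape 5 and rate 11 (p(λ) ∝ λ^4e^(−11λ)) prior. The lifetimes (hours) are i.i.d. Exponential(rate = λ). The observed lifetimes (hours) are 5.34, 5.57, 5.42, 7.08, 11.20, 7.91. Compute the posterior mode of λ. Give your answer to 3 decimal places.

λ̂_MAP = 0.187

The Exponential(rate=λ) likelihood is ∝ λ^n e^(−λΣtᵢ). Here n = 6 and Σtᵢ = 5.34 + 5.57 + 5.42 + 7.08 + 11.20 + 7.91 = 42.52.
Posterior ∝ λ^4e^(−11λ) · λ^6e^(−42.52λ) = λ^10e^(−53.52λ), i.e. Gamma(11, 53.52).
Mode = (a−1)/b = 10/53.52 ≈ 0.187.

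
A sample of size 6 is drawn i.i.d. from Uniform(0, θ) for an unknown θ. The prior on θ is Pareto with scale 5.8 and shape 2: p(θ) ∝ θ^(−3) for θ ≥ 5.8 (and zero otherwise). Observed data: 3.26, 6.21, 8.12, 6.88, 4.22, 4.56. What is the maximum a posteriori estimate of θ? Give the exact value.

θ̂_MAP = 8.12

The Uniform(0, θ) likelihood is θ^(−n) for θ ≥ max(xᵢ), zero otherwise. Here max(xᵢ) = 8.12.
Posterior ∝ θ^(−3) · θ^(−6) = θ^(−9) on θ ≥ max(5.8, 8.12) = 8.12.
This density is strictly decreasing in θ, so the posterior mode lies at the lower boundary of the support.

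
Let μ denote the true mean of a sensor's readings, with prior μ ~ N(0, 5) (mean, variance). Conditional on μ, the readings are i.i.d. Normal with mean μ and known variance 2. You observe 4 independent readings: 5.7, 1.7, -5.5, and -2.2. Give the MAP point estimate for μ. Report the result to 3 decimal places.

n = 4; x̄ = (5.7 + 1.7 + (-5.5) + (-2.2))/4 = -0.3/4 = -0.075.
For a Normal prior and Normal likelihood with known variance, the posterior is Normal; its mode equals its mean, the precision-weighted average.
Prior precision 1/σ₀² = 1/5 = 0.2; data precision n/σ² = 4/2 = 2.
μ̂ = (0.2·0 + 2·(-0.075)) / (0.2 + 2) = (-0.15)/2.2 = -3/44 ≈ -0.068.

μ̂_MAP = -0.068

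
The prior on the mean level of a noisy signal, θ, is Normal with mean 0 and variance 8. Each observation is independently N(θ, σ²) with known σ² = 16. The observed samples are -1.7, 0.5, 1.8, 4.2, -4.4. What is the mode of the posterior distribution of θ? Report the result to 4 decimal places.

θ̂_MAP = 0.0571

n = 5; x̄ = ((-1.7) + 0.5 + 1.8 + 4.2 + (-4.4))/5 = 0.4/5 = 0.08.
For a Normal prior and Normal likelihood with known variance, the posterior is Normal; its mode equals its mean, the precision-weighted average.
Prior precision 1/σ₀² = 1/8 = 0.125; data precision n/σ² = 5/16 = 0.3125.
θ̂ = (0.125·0 + 0.3125·0.08) / (0.125 + 0.3125) = 0.025/0.4375 = 2/35 ≈ 0.0571.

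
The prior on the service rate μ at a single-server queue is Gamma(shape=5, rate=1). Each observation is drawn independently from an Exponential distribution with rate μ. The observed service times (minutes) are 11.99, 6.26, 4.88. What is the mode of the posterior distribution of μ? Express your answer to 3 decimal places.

The Exponential(rate=μ) likelihood is ∝ μ^n e^(−μΣtᵢ). Here n = 3 and Σtᵢ = 11.99 + 6.26 + 4.88 = 23.13.
Posterior ∝ μ^4e^(−1μ) · μ^3e^(−23.13μ) = μ^7e^(−24.13μ), i.e. Gamma(8, 24.13).
Mode = (a−1)/b = 7/24.13 ≈ 0.290.

μ̂_MAP = 0.290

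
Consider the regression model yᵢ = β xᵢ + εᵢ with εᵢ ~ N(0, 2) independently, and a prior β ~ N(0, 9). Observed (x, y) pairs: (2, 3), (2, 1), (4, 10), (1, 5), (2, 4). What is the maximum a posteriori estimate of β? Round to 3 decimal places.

log p(β | y) = −Σ(yᵢ − βxᵢ)²/(2·2) − β²/(2·9) + const.
Setting the derivative to zero: Σxᵢ(yᵢ − βxᵢ)/2 − β/9 = 0, so β = Σxᵢyᵢ / (Σxᵢ² + σ²/τ²).
Σxᵢyᵢ = 2·3 + 2·1 + 4·10 + 1·5 + 2·4 = 61; Σxᵢ² = 29; σ²/τ² = 2/9.
β̂_MAP = 61 / (29 + 2/9) = 61/(263/9) = 549/263 ≈ 2.087.

β̂_MAP = 2.087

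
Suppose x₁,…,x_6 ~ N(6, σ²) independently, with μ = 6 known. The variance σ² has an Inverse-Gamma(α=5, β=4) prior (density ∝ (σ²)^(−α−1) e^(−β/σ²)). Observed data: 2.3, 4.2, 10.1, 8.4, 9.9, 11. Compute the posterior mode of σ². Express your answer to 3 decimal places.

Sum of squared deviations about the known mean: SS = (2.3−6)² + (4.2−6)² + (10.1−6)² + (8.4−6)² + (9.9−6)² + (11−6)² = 79.71.
The Normal likelihood contributes (σ²)^(−n/2) exp(−SS/(2σ²)), so the posterior is Inverse-Gamma(α + n/2, β + SS/2) = Inverse-Gamma(8, 43.855).
The mode of Inverse-Gamma(a, b) is b/(a+1) = 43.855/9 ≈ 4.873.

σ̂²_MAP = 4.873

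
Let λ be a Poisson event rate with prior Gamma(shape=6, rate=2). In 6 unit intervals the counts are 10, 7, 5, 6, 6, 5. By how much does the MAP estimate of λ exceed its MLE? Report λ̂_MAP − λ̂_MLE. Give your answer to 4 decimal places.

MAP − MLE = -1.0000

Σxᵢ = 39. Posterior is Gamma(45, 8); MAP = (45−1)/8 = 44/8 ≈ 5.50000.
MLE = x̄ = 39/6 ≈ 6.50000.
Difference = 44/8 − 39/6 = -1 ≈ -1.0000.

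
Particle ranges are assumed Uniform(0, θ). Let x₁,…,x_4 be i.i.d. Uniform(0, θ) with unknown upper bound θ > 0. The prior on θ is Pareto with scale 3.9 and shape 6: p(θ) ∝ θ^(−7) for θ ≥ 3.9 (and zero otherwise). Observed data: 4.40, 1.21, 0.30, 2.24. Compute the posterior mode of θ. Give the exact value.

The Uniform(0, θ) likelihood is θ^(−n) for θ ≥ max(xᵢ), zero otherwise. Here max(xᵢ) = 4.40.
Posterior ∝ θ^(−7) · θ^(−4) = θ^(−11) on θ ≥ max(3.9, 4.40) = 4.40.
This density is strictly decreasing in θ, so the posterior mode lies at the lower boundary of the support.

θ̂_MAP = 4.40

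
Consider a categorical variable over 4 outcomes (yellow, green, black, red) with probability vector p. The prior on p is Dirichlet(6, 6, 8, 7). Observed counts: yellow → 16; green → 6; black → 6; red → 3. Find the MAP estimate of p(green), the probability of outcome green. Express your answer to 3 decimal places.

MAP estimate of p(green) = 0.204

The posterior is Dirichlet(αᵢ + nᵢ) = Dirichlet(22, 12, 14, 10).
For a Dirichlet(a₁,…,a_K) with all aᵢ > 1, the mode has j-th component (aⱼ − 1)/(Σaᵢ − K).
Here Σaᵢ = 58 and K = 4, so p(green) = (12 − 1)/(58 − 4) = 11/54 ≈ 0.204.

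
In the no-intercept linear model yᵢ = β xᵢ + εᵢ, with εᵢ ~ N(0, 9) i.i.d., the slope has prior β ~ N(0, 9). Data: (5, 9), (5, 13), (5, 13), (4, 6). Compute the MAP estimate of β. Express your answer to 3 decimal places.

β̂_MAP = 2.163

log p(β | y) = −Σ(yᵢ − βxᵢ)²/(2·9) − β²/(2·9) + const.
Setting the derivative to zero: Σxᵢ(yᵢ − βxᵢ)/9 − β/9 = 0, so β = Σxᵢyᵢ / (Σxᵢ² + σ²/τ²).
Σxᵢyᵢ = 5·9 + 5·13 + 5·13 + 4·6 = 199; Σxᵢ² = 91; σ²/τ² = 1.
β̂_MAP = 199 / (91 + 1) = 199/92 ≈ 2.163.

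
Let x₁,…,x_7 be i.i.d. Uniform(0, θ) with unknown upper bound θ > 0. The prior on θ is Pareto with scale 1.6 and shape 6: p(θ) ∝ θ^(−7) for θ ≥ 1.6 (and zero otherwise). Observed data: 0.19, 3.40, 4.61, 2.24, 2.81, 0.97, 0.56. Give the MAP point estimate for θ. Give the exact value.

θ̂_MAP = 4.61

The Uniform(0, θ) likelihood is θ^(−n) for θ ≥ max(xᵢ), zero otherwise. Here max(xᵢ) = 4.61.
Posterior ∝ θ^(−7) · θ^(−7) = θ^(−14) on θ ≥ max(1.6, 4.61) = 4.61.
This density is strictly decreasing in θ, so the posterior mode lies at the lower boundary of the support.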